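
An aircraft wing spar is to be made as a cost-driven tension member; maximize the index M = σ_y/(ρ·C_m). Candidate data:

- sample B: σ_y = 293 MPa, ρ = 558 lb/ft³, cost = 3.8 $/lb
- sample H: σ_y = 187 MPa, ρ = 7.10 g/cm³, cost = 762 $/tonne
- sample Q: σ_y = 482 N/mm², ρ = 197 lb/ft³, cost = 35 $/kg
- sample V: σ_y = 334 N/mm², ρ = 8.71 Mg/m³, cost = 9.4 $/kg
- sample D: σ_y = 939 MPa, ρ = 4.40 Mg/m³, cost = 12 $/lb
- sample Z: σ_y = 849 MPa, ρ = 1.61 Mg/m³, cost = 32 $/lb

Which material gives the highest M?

In SI units:
  sample B: σ_y = 293.0 MPa, ρ = 8938 kg/m³, cost = 8.377 $/kg
  sample H: σ_y = 187.0 MPa, ρ = 7100 kg/m³, cost = 0.7620 $/kg
  sample Q: σ_y = 482.0 MPa, ρ = 3156 kg/m³, cost = 35.00 $/kg
  sample V: σ_y = 334.0 MPa, ρ = 8710 kg/m³, cost = 9.400 $/kg
  sample D: σ_y = 939.0 MPa, ρ = 4400 kg/m³, cost = 26.46 $/kg
  sample Z: σ_y = 849.0 MPa, ρ = 1610 kg/m³, cost = 70.55 $/kg
  sample H: M = 34.6 kN·m per $
  sample D: M = 8.07 kN·m per $
  sample Z: M = 7.47 kN·m per $
  sample Q: M = 4.36 kN·m per $
  sample V: M = 4.08 kN·m per $
  sample B: M = 3.91 kN·m per $
Sample H ranks first.

sample H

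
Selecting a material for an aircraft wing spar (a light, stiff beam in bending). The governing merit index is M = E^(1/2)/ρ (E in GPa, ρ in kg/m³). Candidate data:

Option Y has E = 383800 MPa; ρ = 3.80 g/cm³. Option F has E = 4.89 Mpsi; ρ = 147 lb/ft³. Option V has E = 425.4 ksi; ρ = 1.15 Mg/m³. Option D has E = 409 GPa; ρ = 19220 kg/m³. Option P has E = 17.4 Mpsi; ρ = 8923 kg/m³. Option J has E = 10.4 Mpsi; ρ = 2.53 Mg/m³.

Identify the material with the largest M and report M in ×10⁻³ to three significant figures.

option Y, M = 5.16×10⁻³

Putting every candidate on a common basis:
  option Y: E = 383.8 GPa, ρ = 3800 kg/m³
  option F: E = 33.72 GPa, ρ = 2355 kg/m³
  option V: E = 2.933 GPa, ρ = 1150 kg/m³
  option D: E = 409.0 GPa, ρ = 19220 kg/m³
  option P: E = 120.0 GPa, ρ = 8923 kg/m³
  option J: E = 71.71 GPa, ρ = 2530 kg/m³
  option Y: M = 5.16×10⁻³
  option J: M = 3.35×10⁻³
  option F: M = 2.47×10⁻³
  option V: M = 1.49×10⁻³
  option P: M = 1.23×10⁻³
  option D: M = 1.05×10⁻³
Option Y has the largest M.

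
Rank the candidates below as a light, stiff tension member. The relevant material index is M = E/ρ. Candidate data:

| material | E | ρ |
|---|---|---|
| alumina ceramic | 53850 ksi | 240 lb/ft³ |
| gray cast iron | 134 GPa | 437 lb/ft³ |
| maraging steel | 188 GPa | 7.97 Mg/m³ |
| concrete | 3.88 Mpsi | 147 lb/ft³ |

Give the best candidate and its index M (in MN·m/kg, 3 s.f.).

Convert each candidate to consistent units, then evaluate M:
  alumina ceramic: E = 371.3 GPa, ρ = 3844 kg/m³
  gray cast iron: E = 134.0 GPa, ρ = 7000 kg/m³
  maraging steel: E = 188.0 GPa, ρ = 7970 kg/m³
  concrete: E = 26.75 GPa, ρ = 2355 kg/m³
  alumina ceramic: M = 96.6 MN·m/kg
  maraging steel: M = 23.6 MN·m/kg
  gray cast iron: M = 19.1 MN·m/kg
  concrete: M = 11.4 MN·m/kg
The maximum is for alumina ceramic.

alumina ceramic, M = 96.6 MN·m/kg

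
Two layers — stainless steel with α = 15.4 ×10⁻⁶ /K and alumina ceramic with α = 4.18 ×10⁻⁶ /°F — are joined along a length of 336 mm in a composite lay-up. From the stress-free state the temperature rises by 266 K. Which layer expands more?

stainless steel

alumina ceramic: α = 4.18×10⁻⁶/°F × 9/5 = 7.52×10⁻⁶/K.
α(stainless steel) = 15.4×10⁻⁶/K vs α(alumina ceramic) = 7.52×10⁻⁶/K.
Higher α expands more for the same ΔT: stainless steel.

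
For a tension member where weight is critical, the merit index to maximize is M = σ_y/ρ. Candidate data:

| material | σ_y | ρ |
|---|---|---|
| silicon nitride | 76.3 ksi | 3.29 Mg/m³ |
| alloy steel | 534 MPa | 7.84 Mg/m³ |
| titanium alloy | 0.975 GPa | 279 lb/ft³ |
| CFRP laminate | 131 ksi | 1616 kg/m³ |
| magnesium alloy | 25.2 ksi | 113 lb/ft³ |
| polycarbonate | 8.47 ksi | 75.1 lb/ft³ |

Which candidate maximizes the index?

CFRP laminate

Convert each candidate to consistent units, then evaluate M:
  silicon nitride: σ_y = 526.1 MPa, ρ = 3290 kg/m³
  alloy steel: σ_y = 534.0 MPa, ρ = 7840 kg/m³
  titanium alloy: σ_y = 975.0 MPa, ρ = 4469 kg/m³
  CFRP laminate: σ_y = 903.2 MPa, ρ = 1616 kg/m³
  magnesium alloy: σ_y = 173.7 MPa, ρ = 1810 kg/m³
  polycarbonate: σ_y = 58.40 MPa, ρ = 1203 kg/m³
  CFRP laminate: M = 559 kN·m/kg
  titanium alloy: M = 218 kN·m/kg
  silicon nitride: M = 160 kN·m/kg
  magnesium alloy: M = 96.0 kN·m/kg
  alloy steel: M = 68.1 kN·m/kg
  polycarbonate: M = 48.5 kN·m/kg
CFRP laminate has the largest M.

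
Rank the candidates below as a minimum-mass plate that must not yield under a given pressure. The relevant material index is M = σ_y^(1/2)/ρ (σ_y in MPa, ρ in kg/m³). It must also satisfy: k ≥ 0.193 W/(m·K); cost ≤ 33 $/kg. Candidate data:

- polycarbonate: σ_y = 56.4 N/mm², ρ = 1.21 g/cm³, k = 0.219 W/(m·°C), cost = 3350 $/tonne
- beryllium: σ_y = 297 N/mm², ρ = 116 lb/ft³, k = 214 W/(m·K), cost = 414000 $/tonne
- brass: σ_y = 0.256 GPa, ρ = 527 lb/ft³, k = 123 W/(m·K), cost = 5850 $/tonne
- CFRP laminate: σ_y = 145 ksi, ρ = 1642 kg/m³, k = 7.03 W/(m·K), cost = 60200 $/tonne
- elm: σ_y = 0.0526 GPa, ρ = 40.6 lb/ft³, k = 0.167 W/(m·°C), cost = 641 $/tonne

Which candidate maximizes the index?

Screen on constraints: k ≥ 0.193 W/(m·K); cost ≤ 33 $/kg. Survivors: polycarbonate, brass.
Putting every candidate on a common basis:
  polycarbonate: σ_y = 56.40 MPa, ρ = 1210 kg/m³
  brass: σ_y = 256.0 MPa, ρ = 8442 kg/m³
  polycarbonate: M = 6.21×10⁻³
  brass: M = 1.90×10⁻³
The maximum is for polycarbonate.

polycarbonate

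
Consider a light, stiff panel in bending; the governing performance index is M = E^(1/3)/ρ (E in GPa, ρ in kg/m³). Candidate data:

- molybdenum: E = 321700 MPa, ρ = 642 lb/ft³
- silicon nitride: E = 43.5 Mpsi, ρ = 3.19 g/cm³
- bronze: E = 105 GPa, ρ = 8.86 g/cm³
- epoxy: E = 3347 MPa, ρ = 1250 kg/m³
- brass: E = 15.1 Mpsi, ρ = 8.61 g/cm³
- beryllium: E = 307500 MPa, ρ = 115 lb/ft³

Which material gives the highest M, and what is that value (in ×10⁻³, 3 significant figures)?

Normalizing units and computing the index:
  molybdenum: E = 321.7 GPa, ρ = 10280 kg/m³
  silicon nitride: E = 299.9 GPa, ρ = 3190 kg/m³
  bronze: E = 105.0 GPa, ρ = 8860 kg/m³
  epoxy: E = 3.347 GPa, ρ = 1250 kg/m³
  brass: E = 104.1 GPa, ρ = 8610 kg/m³
  beryllium: E = 307.5 GPa, ρ = 1842 kg/m³
  beryllium: M = 3.66×10⁻³
  silicon nitride: M = 2.10×10⁻³
  epoxy: M = 1.20×10⁻³
  molybdenum: M = 0.666×10⁻³
  brass: M = 0.546×10⁻³
  bronze: M = 0.532×10⁻³
Beryllium ranks first.

beryllium, M = 3.66×10⁻³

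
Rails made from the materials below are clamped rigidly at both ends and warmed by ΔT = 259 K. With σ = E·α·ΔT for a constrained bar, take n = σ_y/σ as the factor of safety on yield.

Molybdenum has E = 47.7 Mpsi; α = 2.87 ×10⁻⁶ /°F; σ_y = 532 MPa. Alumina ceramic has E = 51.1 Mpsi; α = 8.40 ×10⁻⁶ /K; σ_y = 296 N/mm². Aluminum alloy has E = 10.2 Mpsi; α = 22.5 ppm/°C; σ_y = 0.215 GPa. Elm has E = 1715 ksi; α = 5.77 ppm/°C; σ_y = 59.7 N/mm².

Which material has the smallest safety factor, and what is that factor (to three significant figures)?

With everything in SI (GPa, ×10⁻⁶/K, MPa):
  molybdenum: E = 328.9, α = 5.17, σ_y = 532.0 → σ = 440 MPa, n = 1.21
  alumina ceramic: E = 352.3, α = 8.40, σ_y = 296.0 → σ = 767 MPa, n = 0.386
  aluminum alloy: E = 70.33, α = 22.5, σ_y = 215.0 → σ = 410 MPa, n = 0.525
  elm: E = 11.82, α = 5.77, σ_y = 59.70 → σ = 17.7 MPa, n = 3.38
The minimum is alumina ceramic at n = 0.386.

alumina ceramic, n = 0.386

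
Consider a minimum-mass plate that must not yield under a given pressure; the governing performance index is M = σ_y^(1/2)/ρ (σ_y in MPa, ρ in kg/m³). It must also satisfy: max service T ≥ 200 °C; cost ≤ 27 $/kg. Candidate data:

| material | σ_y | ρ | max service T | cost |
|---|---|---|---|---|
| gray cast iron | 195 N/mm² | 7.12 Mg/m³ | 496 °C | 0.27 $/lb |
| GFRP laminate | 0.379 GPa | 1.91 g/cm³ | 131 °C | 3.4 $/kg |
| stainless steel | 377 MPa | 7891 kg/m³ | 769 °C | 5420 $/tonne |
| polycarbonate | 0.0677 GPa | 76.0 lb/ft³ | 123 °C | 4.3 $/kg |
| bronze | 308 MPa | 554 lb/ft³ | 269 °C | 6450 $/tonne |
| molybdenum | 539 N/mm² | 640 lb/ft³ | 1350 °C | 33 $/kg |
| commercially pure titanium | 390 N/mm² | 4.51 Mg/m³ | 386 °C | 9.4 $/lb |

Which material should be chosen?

Screen on constraints: max service T ≥ 200 °C; cost ≤ 27 $/kg. Survivors: gray cast iron, stainless steel, bronze, commercially pure titanium.
Putting every candidate on a common basis:
  gray cast iron: σ_y = 195.0 MPa, ρ = 7120 kg/m³
  stainless steel: σ_y = 377.0 MPa, ρ = 7891 kg/m³
  bronze: σ_y = 308.0 MPa, ρ = 8874 kg/m³
  commercially pure titanium: σ_y = 390.0 MPa, ρ = 4510 kg/m³
  commercially pure titanium: M = 4.38×10⁻³
  stainless steel: M = 2.46×10⁻³
  bronze: M = 1.98×10⁻³
  gray cast iron: M = 1.96×10⁻³
The maximum is for commercially pure titanium.

commercially pure titanium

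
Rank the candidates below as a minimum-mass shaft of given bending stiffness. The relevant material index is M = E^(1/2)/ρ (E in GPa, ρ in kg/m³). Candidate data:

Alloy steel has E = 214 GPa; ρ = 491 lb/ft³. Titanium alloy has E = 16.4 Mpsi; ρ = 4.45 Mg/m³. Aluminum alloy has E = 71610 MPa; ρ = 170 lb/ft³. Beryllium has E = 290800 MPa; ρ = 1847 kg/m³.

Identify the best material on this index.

beryllium

Convert each candidate to consistent units, then evaluate M:
  alloy steel: E = 214.0 GPa, ρ = 7865 kg/m³
  titanium alloy: E = 113.1 GPa, ρ = 4450 kg/m³
  aluminum alloy: E = 71.61 GPa, ρ = 2723 kg/m³
  beryllium: E = 290.8 GPa, ρ = 1847 kg/m³
  beryllium: M = 9.23×10⁻³
  aluminum alloy: M = 3.11×10⁻³
  titanium alloy: M = 2.39×10⁻³
  alloy steel: M = 1.86×10⁻³
Beryllium has the largest M.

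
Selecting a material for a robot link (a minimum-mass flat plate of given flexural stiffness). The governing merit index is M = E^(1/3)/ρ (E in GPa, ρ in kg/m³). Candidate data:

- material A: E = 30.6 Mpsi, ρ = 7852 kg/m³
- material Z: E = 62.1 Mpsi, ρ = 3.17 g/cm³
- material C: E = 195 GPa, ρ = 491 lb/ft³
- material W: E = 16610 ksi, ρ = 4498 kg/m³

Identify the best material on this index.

material Z

Convert each candidate to consistent units, then evaluate M:
  material A: E = 211.0 GPa, ρ = 7852 kg/m³
  material Z: E = 428.2 GPa, ρ = 3170 kg/m³
  material C: E = 195.0 GPa, ρ = 7865 kg/m³
  material W: E = 114.5 GPa, ρ = 4498 kg/m³
  material Z: M = 2.38×10⁻³
  material W: M = 1.08×10⁻³
  material A: M = 0.758×10⁻³
  material C: M = 0.737×10⁻³
Highest index: material Z.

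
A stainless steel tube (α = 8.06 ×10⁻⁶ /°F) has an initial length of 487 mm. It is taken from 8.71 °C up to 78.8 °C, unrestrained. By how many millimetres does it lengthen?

0.495 mm

Convert α: 8.06×10⁻⁶/°F × (9/5) = 14.5×10⁻⁶/K.
ΔT = 78.8 − 8.71 = 70.09 K.
ΔL = α·L₀·ΔT = 14.5×10⁻⁶ × 487 mm × 70.09 K = 0.495 mm.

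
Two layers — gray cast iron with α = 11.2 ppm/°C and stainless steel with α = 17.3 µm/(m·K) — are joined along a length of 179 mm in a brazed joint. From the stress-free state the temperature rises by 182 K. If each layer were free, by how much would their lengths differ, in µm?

199 µm

Δα = |11.2 − 17.3|×10⁻⁶/K = 6.10×10⁻⁶/K.
ΔL_mismatch = Δα·L·ΔT = 6.10×10⁻⁶ × 179.0 mm × 182.0 K = 199 µm.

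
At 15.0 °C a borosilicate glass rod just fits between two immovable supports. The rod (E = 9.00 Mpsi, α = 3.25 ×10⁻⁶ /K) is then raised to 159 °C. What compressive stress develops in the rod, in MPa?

29.0 MPa

E = 9.00 Mpsi = 62.05 GPa.
ΔT = 144.0 K. Constrained thermal stress σ = E·α·ΔT = 62.05×10³ MPa × 3.25×10⁻⁶ × 144.0 = 29.0 MPa (compressive).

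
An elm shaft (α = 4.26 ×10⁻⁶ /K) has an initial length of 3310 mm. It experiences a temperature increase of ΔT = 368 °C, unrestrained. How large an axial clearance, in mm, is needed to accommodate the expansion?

ΔL = α·L₀·ΔT = 4.26×10⁻⁶ × 3310 mm × 368.0 K = 5.19 mm.

5.19 mm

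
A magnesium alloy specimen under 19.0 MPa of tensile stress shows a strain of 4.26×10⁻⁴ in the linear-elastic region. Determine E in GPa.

44.6 GPa

E = σ/ε = 19.0 MPa / 4.26×10⁻⁴ = 44600 MPa = 44.6 GPa.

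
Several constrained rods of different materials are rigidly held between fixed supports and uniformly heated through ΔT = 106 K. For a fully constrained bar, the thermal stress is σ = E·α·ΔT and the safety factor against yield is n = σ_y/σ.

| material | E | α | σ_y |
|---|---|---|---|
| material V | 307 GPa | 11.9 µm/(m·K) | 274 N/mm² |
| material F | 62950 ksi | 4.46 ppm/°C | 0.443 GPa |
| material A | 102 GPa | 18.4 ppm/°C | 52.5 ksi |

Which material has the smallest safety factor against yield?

material V

In consistent units (E in GPa, α in ×10⁻⁶/K, σ_y in MPa):
  material V: E = 307.0, α = 11.9, σ_y = 274.0 → σ = 387 MPa, n = 0.708
  material F: E = 434.0, α = 4.46, σ_y = 443.0 → σ = 205 MPa, n = 2.16
  material A: E = 102.0, α = 18.4, σ_y = 362.0 → σ = 199 MPa, n = 1.82
Smallest n: material V with n = 0.708.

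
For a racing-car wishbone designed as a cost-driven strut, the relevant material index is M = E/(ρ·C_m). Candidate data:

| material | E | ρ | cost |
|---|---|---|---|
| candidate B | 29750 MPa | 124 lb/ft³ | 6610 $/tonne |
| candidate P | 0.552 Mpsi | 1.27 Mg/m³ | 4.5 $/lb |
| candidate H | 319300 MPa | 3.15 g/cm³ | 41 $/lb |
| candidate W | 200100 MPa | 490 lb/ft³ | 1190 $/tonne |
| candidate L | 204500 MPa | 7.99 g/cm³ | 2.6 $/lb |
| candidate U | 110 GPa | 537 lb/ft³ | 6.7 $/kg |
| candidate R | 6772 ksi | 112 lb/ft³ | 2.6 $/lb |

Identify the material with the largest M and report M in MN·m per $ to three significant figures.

candidate W, M = 21.4 MN·m per $

Normalizing units and computing the index:
  candidate B: E = 29.75 GPa, ρ = 1986 kg/m³, cost = 6.610 $/kg
  candidate P: E = 3.806 GPa, ρ = 1270 kg/m³, cost = 9.921 $/kg
  candidate H: E = 319.3 GPa, ρ = 3150 kg/m³, cost = 90.39 $/kg
  candidate W: E = 200.1 GPa, ρ = 7849 kg/m³, cost = 1.190 $/kg
  candidate L: E = 204.5 GPa, ρ = 7990 kg/m³, cost = 5.732 $/kg
  candidate U: E = 110.0 GPa, ρ = 8602 kg/m³, cost = 6.700 $/kg
  candidate R: E = 46.69 GPa, ρ = 1794 kg/m³, cost = 5.732 $/kg
  candidate W: M = 21.4 MN·m per $
  candidate R: M = 4.54 MN·m per $
  candidate L: M = 4.47 MN·m per $
  candidate B: M = 2.27 MN·m per $
  candidate U: M = 1.91 MN·m per $
  candidate H: M = 1.12 MN·m per $
  candidate P: M = 0.302 MN·m per $
Candidate W has the largest M.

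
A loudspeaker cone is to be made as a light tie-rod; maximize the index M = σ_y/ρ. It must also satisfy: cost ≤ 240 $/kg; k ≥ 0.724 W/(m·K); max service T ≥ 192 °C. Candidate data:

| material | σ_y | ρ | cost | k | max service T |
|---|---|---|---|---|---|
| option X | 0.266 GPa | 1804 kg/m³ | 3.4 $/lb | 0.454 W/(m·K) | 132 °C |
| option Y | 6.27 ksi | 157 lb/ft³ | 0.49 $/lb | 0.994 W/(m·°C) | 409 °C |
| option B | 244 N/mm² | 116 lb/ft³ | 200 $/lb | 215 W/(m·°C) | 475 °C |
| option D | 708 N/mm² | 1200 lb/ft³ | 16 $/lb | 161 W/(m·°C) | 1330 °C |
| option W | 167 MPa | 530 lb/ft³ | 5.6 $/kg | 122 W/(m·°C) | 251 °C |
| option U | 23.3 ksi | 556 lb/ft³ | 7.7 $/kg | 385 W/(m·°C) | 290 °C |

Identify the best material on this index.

option D

Screen on constraints: cost ≤ 240 $/kg; k ≥ 0.724 W/(m·K); max service T ≥ 192 °C. Survivors: option Y, option D, option W, option U.
Putting every candidate on a common basis:
  option Y: σ_y = 43.23 MPa, ρ = 2515 kg/m³
  option D: σ_y = 708.0 MPa, ρ = 19220 kg/m³
  option W: σ_y = 167.0 MPa, ρ = 8490 kg/m³
  option U: σ_y = 160.6 MPa, ρ = 8906 kg/m³
  option D: M = 36.8 kN·m/kg
  option W: M = 19.7 kN·m/kg
  option U: M = 18.0 kN·m/kg
  option Y: M = 17.2 kN·m/kg
Highest index: option D.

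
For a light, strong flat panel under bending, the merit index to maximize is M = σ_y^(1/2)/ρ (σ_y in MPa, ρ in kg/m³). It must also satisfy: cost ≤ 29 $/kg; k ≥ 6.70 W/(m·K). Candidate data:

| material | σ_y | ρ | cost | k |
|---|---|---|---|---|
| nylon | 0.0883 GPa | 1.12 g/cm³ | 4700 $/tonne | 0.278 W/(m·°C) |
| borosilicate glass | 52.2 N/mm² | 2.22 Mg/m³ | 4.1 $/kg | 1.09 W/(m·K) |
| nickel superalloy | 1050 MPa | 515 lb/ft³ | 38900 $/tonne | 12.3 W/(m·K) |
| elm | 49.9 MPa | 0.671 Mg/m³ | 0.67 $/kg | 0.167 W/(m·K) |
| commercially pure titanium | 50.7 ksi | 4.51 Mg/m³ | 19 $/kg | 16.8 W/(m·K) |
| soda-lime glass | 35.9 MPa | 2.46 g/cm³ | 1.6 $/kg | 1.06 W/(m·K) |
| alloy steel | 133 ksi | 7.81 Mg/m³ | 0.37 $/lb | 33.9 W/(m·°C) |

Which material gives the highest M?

Screen on constraints: cost ≤ 29 $/kg; k ≥ 6.70 W/(m·K). Survivors: commercially pure titanium, alloy steel.
Putting every candidate on a common basis:
  commercially pure titanium: σ_y = 349.6 MPa, ρ = 4510 kg/m³
  alloy steel: σ_y = 917.0 MPa, ρ = 7810 kg/m³
  commercially pure titanium: M = 4.15×10⁻³
  alloy steel: M = 3.88×10⁻³
Commercially pure titanium has the largest M.

commercially pure titanium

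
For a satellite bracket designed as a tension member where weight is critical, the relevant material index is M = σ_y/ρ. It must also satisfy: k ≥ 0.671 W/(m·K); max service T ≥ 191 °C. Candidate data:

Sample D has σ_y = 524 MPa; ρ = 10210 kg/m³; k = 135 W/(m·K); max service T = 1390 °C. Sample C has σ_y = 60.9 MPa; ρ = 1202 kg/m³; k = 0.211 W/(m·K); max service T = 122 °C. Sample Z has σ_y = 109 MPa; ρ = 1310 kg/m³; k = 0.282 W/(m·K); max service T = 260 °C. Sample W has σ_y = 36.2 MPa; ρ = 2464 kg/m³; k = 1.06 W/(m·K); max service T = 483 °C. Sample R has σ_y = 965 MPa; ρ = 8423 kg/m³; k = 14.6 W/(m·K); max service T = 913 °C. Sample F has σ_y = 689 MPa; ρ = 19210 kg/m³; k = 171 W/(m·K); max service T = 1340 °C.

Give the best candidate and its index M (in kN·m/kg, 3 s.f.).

sample R, M = 115 kN·m/kg

Screen on constraints: k ≥ 0.671 W/(m·K); max service T ≥ 191 °C. Survivors: sample D, sample W, sample R, sample F.
Per-candidate index values:
  sample R: M = 115 kN·m/kg
  sample D: M = 51.3 kN·m/kg
  sample F: M = 35.9 kN·m/kg
  sample W: M = 14.7 kN·m/kg
Sample R has the largest M.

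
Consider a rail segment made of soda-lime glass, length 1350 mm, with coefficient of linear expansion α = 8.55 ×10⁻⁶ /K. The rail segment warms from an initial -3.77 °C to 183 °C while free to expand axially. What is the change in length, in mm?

ΔT = 183 − (-3.77) = 186.8 K.
ΔL = α·L₀·ΔT = 8.55×10⁻⁶ × 1350 mm × 186.8 K = 2.16 mm.

2.16 mm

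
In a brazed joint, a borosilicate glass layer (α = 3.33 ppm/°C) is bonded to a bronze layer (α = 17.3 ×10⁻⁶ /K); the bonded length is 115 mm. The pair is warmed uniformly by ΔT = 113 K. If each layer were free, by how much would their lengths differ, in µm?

182 µm

Δα = |3.33 − 17.3|×10⁻⁶/K = 14.0×10⁻⁶/K.
ΔL_mismatch = Δα·L·ΔT = 14.0×10⁻⁶ × 115.0 mm × 113.0 K = 182 µm.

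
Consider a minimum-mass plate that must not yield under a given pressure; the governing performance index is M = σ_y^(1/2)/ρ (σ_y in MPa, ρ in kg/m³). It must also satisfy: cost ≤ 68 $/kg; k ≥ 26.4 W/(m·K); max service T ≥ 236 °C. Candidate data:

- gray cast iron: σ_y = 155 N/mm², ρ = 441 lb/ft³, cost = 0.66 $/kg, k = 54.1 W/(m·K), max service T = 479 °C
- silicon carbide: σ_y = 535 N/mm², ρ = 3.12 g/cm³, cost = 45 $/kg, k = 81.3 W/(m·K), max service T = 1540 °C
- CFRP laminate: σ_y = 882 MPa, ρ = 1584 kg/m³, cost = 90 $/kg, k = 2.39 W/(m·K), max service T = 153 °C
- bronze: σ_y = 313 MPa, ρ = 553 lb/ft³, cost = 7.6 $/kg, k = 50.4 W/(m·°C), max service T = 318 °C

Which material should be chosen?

silicon carbide

Screen on constraints: cost ≤ 68 $/kg; k ≥ 26.4 W/(m·K); max service T ≥ 236 °C. Survivors: gray cast iron, silicon carbide, bronze.
After converting to SI:
  gray cast iron: σ_y = 155.0 MPa, ρ = 7064 kg/m³
  silicon carbide: σ_y = 535.0 MPa, ρ = 3120 kg/m³
  bronze: σ_y = 313.0 MPa, ρ = 8858 kg/m³
  silicon carbide: M = 7.41×10⁻³
  bronze: M = 2.00×10⁻³
  gray cast iron: M = 1.76×10⁻³
Silicon carbide has the largest M.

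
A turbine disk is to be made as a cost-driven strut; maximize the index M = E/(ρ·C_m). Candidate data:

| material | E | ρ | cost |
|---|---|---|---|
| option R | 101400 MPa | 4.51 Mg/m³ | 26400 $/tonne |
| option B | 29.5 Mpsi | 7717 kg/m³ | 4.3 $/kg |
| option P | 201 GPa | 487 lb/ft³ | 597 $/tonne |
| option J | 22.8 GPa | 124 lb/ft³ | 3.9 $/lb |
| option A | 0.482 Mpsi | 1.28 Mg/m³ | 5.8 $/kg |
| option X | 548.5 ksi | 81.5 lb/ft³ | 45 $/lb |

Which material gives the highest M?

option P

In SI units:
  option R: E = 101.4 GPa, ρ = 4510 kg/m³, cost = 26.40 $/kg
  option B: E = 203.4 GPa, ρ = 7717 kg/m³, cost = 4.300 $/kg
  option P: E = 201.0 GPa, ρ = 7801 kg/m³, cost = 0.5970 $/kg
  option J: E = 22.80 GPa, ρ = 1986 kg/m³, cost = 8.598 $/kg
  option A: E = 3.323 GPa, ρ = 1280 kg/m³, cost = 5.800 $/kg
  option X: E = 3.782 GPa, ρ = 1306 kg/m³, cost = 99.21 $/kg
  option P: M = 43.2 MN·m per $
  option B: M = 6.13 MN·m per $
  option J: M = 1.34 MN·m per $
  option R: M = 0.852 MN·m per $
  option A: M = 0.448 MN·m per $
  option X: M = 0.0292 MN·m per $
Option P ranks first.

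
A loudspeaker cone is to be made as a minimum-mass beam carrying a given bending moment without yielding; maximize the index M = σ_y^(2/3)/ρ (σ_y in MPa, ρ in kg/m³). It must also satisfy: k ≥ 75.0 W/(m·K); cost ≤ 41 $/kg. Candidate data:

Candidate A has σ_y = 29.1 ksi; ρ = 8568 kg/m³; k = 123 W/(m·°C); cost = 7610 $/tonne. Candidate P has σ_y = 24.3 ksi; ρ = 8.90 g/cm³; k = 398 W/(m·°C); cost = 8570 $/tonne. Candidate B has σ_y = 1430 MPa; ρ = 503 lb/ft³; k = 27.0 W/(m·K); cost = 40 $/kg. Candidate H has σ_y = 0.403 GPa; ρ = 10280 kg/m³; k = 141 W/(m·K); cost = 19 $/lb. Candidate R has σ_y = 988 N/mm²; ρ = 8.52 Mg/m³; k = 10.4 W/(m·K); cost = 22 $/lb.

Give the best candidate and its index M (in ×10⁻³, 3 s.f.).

candidate A, M = 4.00×10⁻³

Screen on constraints: k ≥ 75.0 W/(m·K); cost ≤ 41 $/kg. Survivors: candidate A, candidate P.
In SI units:
  candidate A: σ_y = 200.6 MPa, ρ = 8568 kg/m³
  candidate P: σ_y = 167.5 MPa, ρ = 8900 kg/m³
  candidate A: M = 4.00×10⁻³
  candidate P: M = 3.41×10⁻³
The maximum is for candidate A.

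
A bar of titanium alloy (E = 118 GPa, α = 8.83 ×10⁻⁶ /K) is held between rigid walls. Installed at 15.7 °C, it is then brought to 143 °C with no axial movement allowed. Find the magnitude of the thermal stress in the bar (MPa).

ΔT = 127.3 K. Constrained thermal stress σ = E·α·ΔT = 118.0×10³ MPa × 8.83×10⁻⁶ × 127.3 = 133 MPa (compressive).

133 MPa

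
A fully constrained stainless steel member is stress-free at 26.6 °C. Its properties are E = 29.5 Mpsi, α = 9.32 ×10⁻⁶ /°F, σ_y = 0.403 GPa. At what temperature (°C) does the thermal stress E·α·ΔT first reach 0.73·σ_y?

E = 29.5 Mpsi = 203.4 GPa.
α = 9.32×10⁻⁶/°F × 9/5 = 16.8×10⁻⁶/K.
σ_y = 0.403 GPa = 403.0 MPa.
E·α·ΔT = 294.2 MPa ⇒ ΔT = 294.2 / (203.4×10³ × 16.8×10⁻⁶) = 86.22 K.
T = 26.6 + 86.22 = 112.8 °C.

113 °C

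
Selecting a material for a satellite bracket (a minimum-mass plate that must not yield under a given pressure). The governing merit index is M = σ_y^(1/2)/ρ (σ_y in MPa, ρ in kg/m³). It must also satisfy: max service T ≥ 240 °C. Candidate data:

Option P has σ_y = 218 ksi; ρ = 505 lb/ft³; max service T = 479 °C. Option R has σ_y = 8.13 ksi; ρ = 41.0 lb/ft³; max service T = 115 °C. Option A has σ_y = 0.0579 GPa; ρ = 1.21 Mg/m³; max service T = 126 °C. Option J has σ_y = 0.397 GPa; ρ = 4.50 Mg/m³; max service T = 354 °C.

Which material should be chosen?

option P

Screen on constraints: max service T ≥ 240 °C. Survivors: option P, option J.
Putting every candidate on a common basis:
  option P: σ_y = 1503 MPa, ρ = 8089 kg/m³
  option J: σ_y = 397.0 MPa, ρ = 4500 kg/m³
  option P: M = 4.79×10⁻³
  option J: M = 4.43×10⁻³
Option P ranks first.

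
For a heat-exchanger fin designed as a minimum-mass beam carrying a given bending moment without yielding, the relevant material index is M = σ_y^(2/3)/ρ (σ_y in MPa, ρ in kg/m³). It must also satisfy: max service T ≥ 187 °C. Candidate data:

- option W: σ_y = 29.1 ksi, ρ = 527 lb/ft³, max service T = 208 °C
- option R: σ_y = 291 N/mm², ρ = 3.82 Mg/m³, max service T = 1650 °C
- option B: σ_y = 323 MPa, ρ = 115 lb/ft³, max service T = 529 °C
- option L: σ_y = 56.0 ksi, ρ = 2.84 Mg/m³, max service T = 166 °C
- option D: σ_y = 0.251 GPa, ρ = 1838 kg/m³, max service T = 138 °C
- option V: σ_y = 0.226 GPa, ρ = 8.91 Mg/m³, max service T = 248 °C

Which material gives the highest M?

option B

Screen on constraints: max service T ≥ 187 °C. Survivors: option W, option R, option B, option V.
Putting every candidate on a common basis:
  option W: σ_y = 200.6 MPa, ρ = 8442 kg/m³
  option R: σ_y = 291.0 MPa, ρ = 3820 kg/m³
  option B: σ_y = 323.0 MPa, ρ = 1842 kg/m³
  option V: σ_y = 226.0 MPa, ρ = 8910 kg/m³
  option B: M = 25.6×10⁻³
  option R: M = 11.5×10⁻³
  option V: M = 4.16×10⁻³
  option W: M = 4.06×10⁻³
Option B ranks first.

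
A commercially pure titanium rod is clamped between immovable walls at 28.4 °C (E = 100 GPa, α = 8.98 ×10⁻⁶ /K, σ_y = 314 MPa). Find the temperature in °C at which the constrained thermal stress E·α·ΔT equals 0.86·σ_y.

E·α·ΔT = 270.0 MPa ⇒ ΔT = 270.0 / (100.0×10³ × 8.98×10⁻⁶) = 300.7 K.
T = 28.4 + 300.7 = 329.1 °C.

329 °C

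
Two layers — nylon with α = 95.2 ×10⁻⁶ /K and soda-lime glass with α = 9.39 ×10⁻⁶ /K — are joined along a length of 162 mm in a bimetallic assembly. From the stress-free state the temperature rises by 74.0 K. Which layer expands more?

α(nylon) = 95.2×10⁻⁶/K vs α(soda-lime glass) = 9.39×10⁻⁶/K.
Higher α expands more for the same ΔT: nylon.

nylon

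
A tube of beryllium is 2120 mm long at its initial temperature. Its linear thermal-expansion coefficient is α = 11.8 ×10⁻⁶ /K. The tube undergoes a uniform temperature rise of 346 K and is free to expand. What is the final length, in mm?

ΔL = α·L₀·ΔT = 11.8×10⁻⁶ × 2120 mm × 346.0 K = 8.66 mm.
L = L₀ + ΔL = 2120 + 8.66 = 2128.7 mm.

2128.7 mm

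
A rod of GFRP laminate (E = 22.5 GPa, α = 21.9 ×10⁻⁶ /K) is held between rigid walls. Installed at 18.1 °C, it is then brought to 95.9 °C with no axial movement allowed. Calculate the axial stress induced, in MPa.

38.3 MPa

ΔT = 77.80 K. Constrained thermal stress σ = E·α·ΔT = 22.50×10³ MPa × 21.9×10⁻⁶ × 77.80 = 38.3 MPa (compressive).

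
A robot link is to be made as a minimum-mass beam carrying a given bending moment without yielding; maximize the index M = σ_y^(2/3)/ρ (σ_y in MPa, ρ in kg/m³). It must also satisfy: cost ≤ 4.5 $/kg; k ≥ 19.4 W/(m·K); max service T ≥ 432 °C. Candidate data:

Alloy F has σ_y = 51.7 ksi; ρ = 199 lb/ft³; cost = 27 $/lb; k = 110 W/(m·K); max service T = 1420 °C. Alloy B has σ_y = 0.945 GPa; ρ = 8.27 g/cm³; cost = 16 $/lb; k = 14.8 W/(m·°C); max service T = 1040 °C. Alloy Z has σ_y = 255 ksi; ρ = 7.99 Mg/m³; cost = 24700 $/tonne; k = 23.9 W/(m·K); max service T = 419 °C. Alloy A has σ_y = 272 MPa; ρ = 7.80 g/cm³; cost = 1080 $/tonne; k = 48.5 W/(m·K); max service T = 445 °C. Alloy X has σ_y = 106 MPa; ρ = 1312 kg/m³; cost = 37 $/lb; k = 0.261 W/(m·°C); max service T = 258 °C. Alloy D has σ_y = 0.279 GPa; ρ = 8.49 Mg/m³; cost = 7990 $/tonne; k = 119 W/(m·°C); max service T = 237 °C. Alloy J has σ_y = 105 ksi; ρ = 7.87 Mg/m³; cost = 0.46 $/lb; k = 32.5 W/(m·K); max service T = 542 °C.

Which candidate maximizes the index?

Screen on constraints: cost ≤ 4.5 $/kg; k ≥ 19.4 W/(m·K); max service T ≥ 432 °C. Survivors: alloy A, alloy J.
In SI units:
  alloy A: σ_y = 272.0 MPa, ρ = 7800 kg/m³
  alloy J: σ_y = 723.9 MPa, ρ = 7870 kg/m³
  alloy J: M = 10.2×10⁻³
  alloy A: M = 5.38×10⁻³
Alloy J has the largest M.

alloy J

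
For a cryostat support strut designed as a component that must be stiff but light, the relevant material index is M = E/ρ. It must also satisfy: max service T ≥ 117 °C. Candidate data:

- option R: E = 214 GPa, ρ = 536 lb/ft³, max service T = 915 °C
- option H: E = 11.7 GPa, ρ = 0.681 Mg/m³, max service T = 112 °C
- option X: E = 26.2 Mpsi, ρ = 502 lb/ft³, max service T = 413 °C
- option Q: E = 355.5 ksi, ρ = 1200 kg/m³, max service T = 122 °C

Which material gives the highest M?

option R

Screen on constraints: max service T ≥ 117 °C. Survivors: option R, option X, option Q.
In SI units:
  option R: E = 214.0 GPa, ρ = 8586 kg/m³
  option X: E = 180.6 GPa, ρ = 8041 kg/m³
  option Q: E = 2.451 GPa, ρ = 1200 kg/m³
  option R: M = 24.9 MN·m/kg
  option X: M = 22.5 MN·m/kg
  option Q: M = 2.04 MN·m/kg
Option R ranks first.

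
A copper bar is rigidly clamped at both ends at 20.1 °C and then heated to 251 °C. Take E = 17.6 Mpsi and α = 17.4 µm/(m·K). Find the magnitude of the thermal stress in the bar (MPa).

E = 17.6 Mpsi = 121.3 GPa.
ΔT = 230.9 K. Constrained thermal stress σ = E·α·ΔT = 121.3×10³ MPa × 17.4×10⁻⁶ × 230.9 = 488 MPa (compressive).

488 MPa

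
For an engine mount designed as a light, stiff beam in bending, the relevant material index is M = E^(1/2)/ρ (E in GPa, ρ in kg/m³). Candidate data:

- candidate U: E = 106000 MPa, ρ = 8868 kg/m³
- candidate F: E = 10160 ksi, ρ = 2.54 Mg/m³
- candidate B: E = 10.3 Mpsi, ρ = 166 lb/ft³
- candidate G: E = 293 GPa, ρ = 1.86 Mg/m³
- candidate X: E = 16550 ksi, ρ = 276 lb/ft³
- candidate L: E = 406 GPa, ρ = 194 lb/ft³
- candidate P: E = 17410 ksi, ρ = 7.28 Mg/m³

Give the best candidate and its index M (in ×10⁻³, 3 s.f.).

candidate G, M = 9.20×10⁻³

In SI units:
  candidate U: E = 106.0 GPa, ρ = 8868 kg/m³
  candidate F: E = 70.05 GPa, ρ = 2540 kg/m³
  candidate B: E = 71.02 GPa, ρ = 2659 kg/m³
  candidate G: E = 293.0 GPa, ρ = 1860 kg/m³
  candidate X: E = 114.1 GPa, ρ = 4421 kg/m³
  candidate L: E = 406.0 GPa, ρ = 3108 kg/m³
  candidate P: E = 120.0 GPa, ρ = 7280 kg/m³
  candidate G: M = 9.20×10⁻³
  candidate L: M = 6.48×10⁻³
  candidate F: M = 3.30×10⁻³
  candidate B: M = 3.17×10⁻³
  candidate X: M = 2.42×10⁻³
  candidate P: M = 1.50×10⁻³
  candidate U: M = 1.16×10⁻³
Candidate G has the largest M.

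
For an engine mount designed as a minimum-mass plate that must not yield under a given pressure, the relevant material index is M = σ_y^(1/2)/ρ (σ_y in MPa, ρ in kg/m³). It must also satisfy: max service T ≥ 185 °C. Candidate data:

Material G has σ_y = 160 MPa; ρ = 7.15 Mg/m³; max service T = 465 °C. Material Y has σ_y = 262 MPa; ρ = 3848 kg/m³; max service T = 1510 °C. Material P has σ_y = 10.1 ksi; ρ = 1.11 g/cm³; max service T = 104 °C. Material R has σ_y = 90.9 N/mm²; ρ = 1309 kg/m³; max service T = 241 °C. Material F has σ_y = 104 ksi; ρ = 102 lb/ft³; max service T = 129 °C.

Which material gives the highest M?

Screen on constraints: max service T ≥ 185 °C. Survivors: material G, material Y, material R.
After converting to SI:
  material G: σ_y = 160.0 MPa, ρ = 7150 kg/m³
  material Y: σ_y = 262.0 MPa, ρ = 3848 kg/m³
  material R: σ_y = 90.90 MPa, ρ = 1309 kg/m³
  material R: M = 7.28×10⁻³
  material Y: M = 4.21×10⁻³
  material G: M = 1.77×10⁻³
Material R has the largest M.

material R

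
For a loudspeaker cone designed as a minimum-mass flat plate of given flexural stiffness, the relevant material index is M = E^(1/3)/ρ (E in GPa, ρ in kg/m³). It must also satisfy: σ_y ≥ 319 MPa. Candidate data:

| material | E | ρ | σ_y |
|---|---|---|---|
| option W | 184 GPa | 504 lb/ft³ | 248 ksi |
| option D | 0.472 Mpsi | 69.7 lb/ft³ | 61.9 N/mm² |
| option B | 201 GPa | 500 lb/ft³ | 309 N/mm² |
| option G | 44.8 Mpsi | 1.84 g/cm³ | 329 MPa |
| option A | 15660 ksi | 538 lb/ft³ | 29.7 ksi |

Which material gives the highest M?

option G

Screen on constraints: σ_y ≥ 319 MPa. Survivors: option W, option G.
Putting every candidate on a common basis:
  option W: E = 184.0 GPa, ρ = 8073 kg/m³
  option G: E = 308.9 GPa, ρ = 1840 kg/m³
  option G: M = 3.67×10⁻³
  option W: M = 0.705×10⁻³
Highest index: option G.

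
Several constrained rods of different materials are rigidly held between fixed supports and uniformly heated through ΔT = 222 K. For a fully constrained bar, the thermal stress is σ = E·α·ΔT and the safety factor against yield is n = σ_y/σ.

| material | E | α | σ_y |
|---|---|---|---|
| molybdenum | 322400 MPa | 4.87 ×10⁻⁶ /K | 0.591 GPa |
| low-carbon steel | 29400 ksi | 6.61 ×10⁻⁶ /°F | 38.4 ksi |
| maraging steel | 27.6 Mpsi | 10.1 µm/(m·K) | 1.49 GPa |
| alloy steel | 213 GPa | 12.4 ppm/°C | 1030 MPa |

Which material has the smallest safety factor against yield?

low-carbon steel

In consistent units (E in GPa, α in ×10⁻⁶/K, σ_y in MPa):
  molybdenum: E = 322.4, α = 4.87, σ_y = 591.0 → σ = 349 MPa, n = 1.70
  low-carbon steel: E = 202.7, α = 11.9, σ_y = 264.8 → σ = 535 MPa, n = 0.494
  maraging steel: E = 190.3, α = 10.1, σ_y = 1490 → σ = 427 MPa, n = 3.49
  alloy steel: E = 213.0, α = 12.4, σ_y = 1030 → σ = 586 MPa, n = 1.76
Smallest n: low-carbon steel with n = 0.494.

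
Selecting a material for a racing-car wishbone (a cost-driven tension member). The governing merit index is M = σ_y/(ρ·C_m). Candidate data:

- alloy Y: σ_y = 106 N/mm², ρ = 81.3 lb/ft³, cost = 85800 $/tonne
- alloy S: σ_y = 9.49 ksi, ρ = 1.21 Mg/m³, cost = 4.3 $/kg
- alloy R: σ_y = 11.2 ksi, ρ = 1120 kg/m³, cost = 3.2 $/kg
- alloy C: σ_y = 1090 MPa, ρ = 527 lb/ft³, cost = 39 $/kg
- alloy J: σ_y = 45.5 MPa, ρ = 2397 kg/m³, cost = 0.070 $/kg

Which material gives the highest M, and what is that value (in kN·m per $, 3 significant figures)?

alloy J, M = 271 kN·m per $

Normalizing units and computing the index:
  alloy Y: σ_y = 106.0 MPa, ρ = 1302 kg/m³, cost = 85.80 $/kg
  alloy S: σ_y = 65.43 MPa, ρ = 1210 kg/m³, cost = 4.300 $/kg
  alloy R: σ_y = 77.22 MPa, ρ = 1120 kg/m³, cost = 3.200 $/kg
  alloy C: σ_y = 1090 MPa, ρ = 8442 kg/m³, cost = 39.00 $/kg
  alloy J: σ_y = 45.50 MPa, ρ = 2397 kg/m³, cost = 0.07000 $/kg
  alloy J: M = 271 kN·m per $
  alloy R: M = 21.5 kN·m per $
  alloy S: M = 12.6 kN·m per $
  alloy C: M = 3.31 kN·m per $
  alloy Y: M = 0.949 kN·m per $
Highest index: alloy J.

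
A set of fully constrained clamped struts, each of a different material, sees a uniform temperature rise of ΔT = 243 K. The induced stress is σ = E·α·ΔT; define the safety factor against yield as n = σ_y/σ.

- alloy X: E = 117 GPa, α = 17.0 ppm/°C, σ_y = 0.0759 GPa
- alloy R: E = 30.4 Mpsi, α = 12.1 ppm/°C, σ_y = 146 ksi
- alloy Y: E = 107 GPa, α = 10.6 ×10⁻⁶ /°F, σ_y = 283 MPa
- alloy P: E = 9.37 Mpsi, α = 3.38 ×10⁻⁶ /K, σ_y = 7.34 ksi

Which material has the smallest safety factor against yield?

With everything in SI (GPa, ×10⁻⁶/K, MPa):
  alloy X: E = 117.0, α = 17.0, σ_y = 75.90 → σ = 483 MPa, n = 0.157
  alloy R: E = 209.6, α = 12.1, σ_y = 1007 → σ = 616 MPa, n = 1.63
  alloy Y: E = 107.0, α = 19.1, σ_y = 283.0 → σ = 496 MPa, n = 0.570
  alloy P: E = 64.60, α = 3.38, σ_y = 50.61 → σ = 53.1 MPa, n = 0.954
Alloy X has the lowest safety factor, n = 0.157.

alloy X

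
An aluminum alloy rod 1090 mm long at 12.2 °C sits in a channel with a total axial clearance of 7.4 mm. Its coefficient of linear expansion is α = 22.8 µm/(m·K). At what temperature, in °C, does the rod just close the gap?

α·L₀·ΔT = 7.4 mm ⇒ ΔT = 7.4 / (22.8×10⁻⁶ × 1090.0) = 297.8 K.
T = 12.2 + 297.8 = 310.0 °C.

310 °C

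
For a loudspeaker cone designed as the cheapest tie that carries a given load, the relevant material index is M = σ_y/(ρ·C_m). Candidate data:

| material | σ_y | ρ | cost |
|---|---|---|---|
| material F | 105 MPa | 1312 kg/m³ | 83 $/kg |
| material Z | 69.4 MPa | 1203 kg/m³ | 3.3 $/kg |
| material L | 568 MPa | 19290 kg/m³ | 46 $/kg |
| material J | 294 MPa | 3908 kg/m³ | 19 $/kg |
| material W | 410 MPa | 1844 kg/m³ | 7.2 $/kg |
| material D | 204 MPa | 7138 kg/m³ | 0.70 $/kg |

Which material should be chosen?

material D

Evaluate M for each candidate:
  material D: M = 40.8 kN·m per $
  material W: M = 30.9 kN·m per $
  material Z: M = 17.5 kN·m per $
  material J: M = 3.96 kN·m per $
  material F: M = 0.964 kN·m per $
  material L: M = 0.640 kN·m per $
Material D has the largest M.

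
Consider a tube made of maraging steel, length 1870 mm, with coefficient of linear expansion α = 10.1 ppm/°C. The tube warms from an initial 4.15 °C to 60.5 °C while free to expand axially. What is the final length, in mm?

1871.1 mm

ΔT = 60.5 − 4.15 = 56.35 K.
ΔL = α·L₀·ΔT = 10.1×10⁻⁶ × 1870 mm × 56.35 K = 1.06 mm.
L = L₀ + ΔL = 1870 + 1.06 = 1871.1 mm.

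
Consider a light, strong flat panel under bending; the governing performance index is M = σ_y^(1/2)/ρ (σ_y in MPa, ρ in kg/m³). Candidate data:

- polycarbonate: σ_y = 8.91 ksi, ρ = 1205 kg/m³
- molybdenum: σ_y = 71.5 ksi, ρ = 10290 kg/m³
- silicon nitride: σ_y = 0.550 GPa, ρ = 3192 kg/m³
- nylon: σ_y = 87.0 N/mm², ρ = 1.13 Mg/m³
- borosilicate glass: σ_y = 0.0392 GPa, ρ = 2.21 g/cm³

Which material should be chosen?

In SI units:
  polycarbonate: σ_y = 61.43 MPa, ρ = 1205 kg/m³
  molybdenum: σ_y = 493.0 MPa, ρ = 10290 kg/m³
  silicon nitride: σ_y = 550.0 MPa, ρ = 3192 kg/m³
  nylon: σ_y = 87.00 MPa, ρ = 1130 kg/m³
  borosilicate glass: σ_y = 39.20 MPa, ρ = 2210 kg/m³
  nylon: M = 8.25×10⁻³
  silicon nitride: M = 7.35×10⁻³
  polycarbonate: M = 6.50×10⁻³
  borosilicate glass: M = 2.83×10⁻³
  molybdenum: M = 2.16×10⁻³
The maximum is for nylon.

nylon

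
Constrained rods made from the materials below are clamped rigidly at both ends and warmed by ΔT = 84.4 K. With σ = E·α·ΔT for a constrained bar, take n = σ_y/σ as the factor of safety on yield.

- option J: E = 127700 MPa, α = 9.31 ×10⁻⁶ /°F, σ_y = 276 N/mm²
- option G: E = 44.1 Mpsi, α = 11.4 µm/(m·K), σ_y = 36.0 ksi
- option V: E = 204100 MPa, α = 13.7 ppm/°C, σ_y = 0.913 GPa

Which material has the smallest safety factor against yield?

option G

With everything in SI (GPa, ×10⁻⁶/K, MPa):
  option J: E = 127.7, α = 16.8, σ_y = 276.0 → σ = 181 MPa, n = 1.53
  option G: E = 304.1, α = 11.4, σ_y = 248.2 → σ = 293 MPa, n = 0.848
  option V: E = 204.1, α = 13.7, σ_y = 913.0 → σ = 236 MPa, n = 3.87
The minimum is option G at n = 0.848.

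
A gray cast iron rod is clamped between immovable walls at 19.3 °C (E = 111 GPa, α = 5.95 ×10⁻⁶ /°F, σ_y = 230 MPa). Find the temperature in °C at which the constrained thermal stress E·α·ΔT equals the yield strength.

α = 5.95×10⁻⁶/°F × 9/5 = 10.7×10⁻⁶/K.
E·α·ΔT = 230.0 MPa ⇒ ΔT = 230.0 / (111.0×10³ × 10.7×10⁻⁶) = 193.5 K.
T = 19.3 + 193.5 = 212.8 °C.

213 °C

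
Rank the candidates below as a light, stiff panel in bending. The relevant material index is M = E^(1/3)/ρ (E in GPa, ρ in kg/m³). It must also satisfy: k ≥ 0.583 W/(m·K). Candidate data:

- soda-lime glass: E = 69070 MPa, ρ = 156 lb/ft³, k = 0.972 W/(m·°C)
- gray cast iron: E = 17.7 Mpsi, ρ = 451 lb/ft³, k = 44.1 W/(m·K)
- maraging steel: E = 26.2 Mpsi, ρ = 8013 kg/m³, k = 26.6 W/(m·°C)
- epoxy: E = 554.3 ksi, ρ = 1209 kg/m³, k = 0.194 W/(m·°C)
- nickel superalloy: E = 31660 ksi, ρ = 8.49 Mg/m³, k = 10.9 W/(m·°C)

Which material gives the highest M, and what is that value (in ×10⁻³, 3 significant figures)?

Screen on constraints: k ≥ 0.583 W/(m·K). Survivors: soda-lime glass, gray cast iron, maraging steel, nickel superalloy.
In SI units:
  soda-lime glass: E = 69.07 GPa, ρ = 2499 kg/m³
  gray cast iron: E = 122.0 GPa, ρ = 7224 kg/m³
  maraging steel: E = 180.6 GPa, ρ = 8013 kg/m³
  nickel superalloy: E = 218.3 GPa, ρ = 8490 kg/m³
  soda-lime glass: M = 1.64×10⁻³
  nickel superalloy: M = 0.709×10⁻³
  maraging steel: M = 0.705×10⁻³
  gray cast iron: M = 0.687×10⁻³
Soda-lime glass has the largest M.

soda-lime glass, M = 1.64×10⁻³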